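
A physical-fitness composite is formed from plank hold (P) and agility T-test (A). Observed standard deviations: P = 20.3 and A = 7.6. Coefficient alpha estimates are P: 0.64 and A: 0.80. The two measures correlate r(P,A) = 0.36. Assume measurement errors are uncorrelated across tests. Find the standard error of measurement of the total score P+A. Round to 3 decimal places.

12.645

Var(total) = 469.85 + 111.082 = 580.932.
True-score variance = 309.946 + 111.082 = 421.027, so reliability = 0.7247.
Error variance = 580.932 − 421.027 = 159.904; SEM = √159.904 = 12.645.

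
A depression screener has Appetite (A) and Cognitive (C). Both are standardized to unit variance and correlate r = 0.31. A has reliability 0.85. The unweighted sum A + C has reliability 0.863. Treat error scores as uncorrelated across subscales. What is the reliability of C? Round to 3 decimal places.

Var(A+C) = 2 + 2·0.31 = 2.620.
True-score variance = ρ_A + ρ_C + 2·0.31, so 0.863 = (0.85 + ρ_C + 0.62) / 2.620.
ρ_C = 0.863·2.620 − 0.85 − 0.62 = 0.791.

0.791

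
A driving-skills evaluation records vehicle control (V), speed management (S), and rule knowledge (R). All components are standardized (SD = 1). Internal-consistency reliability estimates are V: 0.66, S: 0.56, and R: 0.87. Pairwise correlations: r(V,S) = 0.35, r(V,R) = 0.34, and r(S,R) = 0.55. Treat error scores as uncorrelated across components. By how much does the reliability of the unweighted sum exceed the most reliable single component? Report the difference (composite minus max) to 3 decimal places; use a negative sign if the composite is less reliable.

-0.036

Var(sum) = 3 + 2.48 = 5.48; true-score variance = 2.09 + 2.48 = 4.57; composite reliability = 0.8339.
Max component reliability = 0.8700.
Difference = 0.8339 − 0.8700 = -0.036.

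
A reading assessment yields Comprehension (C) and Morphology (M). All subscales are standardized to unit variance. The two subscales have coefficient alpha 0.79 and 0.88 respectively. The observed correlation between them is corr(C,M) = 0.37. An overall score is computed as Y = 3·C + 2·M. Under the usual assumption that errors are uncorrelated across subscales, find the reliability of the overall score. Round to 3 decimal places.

0.864

Var(Y) = 3² + 2² + 2·[6·0.37] = 13 + 4.44 = 17.44.
Under uncorrelated errors the observed covariances equal the true-score covariances, so only the own-variance terms attenuate.
True-score variance = [3²·0.79 + 2²·0.88] + 4.44 = 10.63 + 4.44 = 15.07.
Reliability = 15.07 / 17.44 = 0.864.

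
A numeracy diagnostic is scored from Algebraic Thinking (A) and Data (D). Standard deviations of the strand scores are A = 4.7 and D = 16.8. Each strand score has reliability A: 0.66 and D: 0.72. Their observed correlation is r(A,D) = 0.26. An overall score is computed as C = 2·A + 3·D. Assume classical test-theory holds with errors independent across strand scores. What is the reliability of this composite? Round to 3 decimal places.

0.742

Var(C) = 2²·4.7² + 3²·16.8² + 2·[6·4.7·16.8·0.26] = 2628.52 + 246.355 = 2874.88.
Under uncorrelated errors the observed covariances equal the true-score covariances, so only the own-variance terms attenuate.
True-score variance = [2²·4.7²·0.66 + 3²·16.8²·0.72] + 246.355 = 1887.23 + 246.355 = 2133.59.
Reliability = 2133.59 / 2874.88 = 0.742.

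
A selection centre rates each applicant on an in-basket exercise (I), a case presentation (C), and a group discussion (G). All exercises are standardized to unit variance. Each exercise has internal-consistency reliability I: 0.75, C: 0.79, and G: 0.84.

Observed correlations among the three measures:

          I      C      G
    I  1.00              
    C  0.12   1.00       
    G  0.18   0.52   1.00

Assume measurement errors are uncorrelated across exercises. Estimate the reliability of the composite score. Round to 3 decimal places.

0.866

Var(I+C+G) = 3 + 2·[0.12 + 0.18 + 0.52] = 3 + 1.64 = 4.64.
With uncorrelated errors the cross-covariances are all true-score covariance, so they carry over unchanged; only the diagonal terms shrink to ρᵢσᵢ².
True-score variance = [0.75 + 0.79 + 0.84] + 1.64 = 2.38 + 1.64 = 4.02.
Reliability = 4.02 / 4.64 = 0.866.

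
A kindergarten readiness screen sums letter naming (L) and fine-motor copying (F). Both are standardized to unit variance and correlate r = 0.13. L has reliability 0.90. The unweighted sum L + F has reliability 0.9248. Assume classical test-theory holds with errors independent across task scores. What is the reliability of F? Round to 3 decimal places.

Var(L+F) = 2 + 2·0.13 = 2.260.
True-score variance = ρ_L + ρ_F + 2·0.13, so 0.9248 = (0.90 + ρ_F + 0.26) / 2.260.
ρ_F = 0.9248·2.260 − 0.90 − 0.26 = 0.930.

0.930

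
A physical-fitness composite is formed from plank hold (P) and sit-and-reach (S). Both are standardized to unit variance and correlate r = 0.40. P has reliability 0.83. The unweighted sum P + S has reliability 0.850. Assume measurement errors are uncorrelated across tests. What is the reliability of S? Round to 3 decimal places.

Var(P+S) = 2 + 2·0.40 = 2.800.
True-score variance = ρ_P + ρ_S + 2·0.40, so 0.850 = (0.83 + ρ_S + 0.80) / 2.800.
ρ_S = 0.850·2.800 − 0.83 − 0.80 = 0.750.

0.750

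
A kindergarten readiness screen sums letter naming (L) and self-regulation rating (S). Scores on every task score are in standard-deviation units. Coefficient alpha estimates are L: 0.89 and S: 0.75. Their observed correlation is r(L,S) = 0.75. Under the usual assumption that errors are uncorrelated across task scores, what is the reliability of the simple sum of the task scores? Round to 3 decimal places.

0.897

Var(L+S) = 2 + 2·[0.75] = 2 + 1.5 = 3.5.
Because errors are independent across components, Cov(Tᵢ,Tⱼ) = Cov(Xᵢ,Xⱼ); the off-diagonal part of the true-score variance is the same as above.
True-score variance = [0.89 + 0.75] + 1.5 = 1.64 + 1.5 = 3.14.
Reliability = 3.14 / 3.5 = 0.897.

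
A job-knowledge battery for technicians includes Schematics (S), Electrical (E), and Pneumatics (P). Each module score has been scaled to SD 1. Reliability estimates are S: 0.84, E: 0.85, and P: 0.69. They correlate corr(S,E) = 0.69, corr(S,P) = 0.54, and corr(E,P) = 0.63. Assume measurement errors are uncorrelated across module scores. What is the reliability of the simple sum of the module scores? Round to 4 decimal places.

Var(S+E+P) = 3 + 2·[0.69 + 0.54 + 0.63] = 3 + 3.72 = 6.72.
Because errors are independent across components, Cov(Tᵢ,Tⱼ) = Cov(Xᵢ,Xⱼ); the off-diagonal part of the true-score variance is the same as above.
True-score variance = [0.84 + 0.85 + 0.69] + 3.72 = 2.38 + 3.72 = 6.1.
Reliability = 6.1 / 6.72 = 0.9077.

0.9077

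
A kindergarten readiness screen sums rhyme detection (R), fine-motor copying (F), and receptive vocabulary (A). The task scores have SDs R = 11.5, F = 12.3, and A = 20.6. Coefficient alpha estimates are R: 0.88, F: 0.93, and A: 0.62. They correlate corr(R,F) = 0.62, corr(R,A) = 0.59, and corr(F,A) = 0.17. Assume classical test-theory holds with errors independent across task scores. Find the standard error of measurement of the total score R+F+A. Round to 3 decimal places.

13.701

Var(total) = 707.9 + 541.089 = 1248.99.
True-score variance = 520.183 + 541.089 = 1061.27, so reliability = 0.8497.
Error variance = 1248.99 − 1061.27 = 187.717; SEM = √187.717 = 13.701.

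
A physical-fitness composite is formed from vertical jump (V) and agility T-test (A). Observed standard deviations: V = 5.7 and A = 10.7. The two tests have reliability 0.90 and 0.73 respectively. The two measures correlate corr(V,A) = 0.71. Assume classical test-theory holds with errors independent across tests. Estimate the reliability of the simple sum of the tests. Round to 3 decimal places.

Var(V+A) = 5.7² + 10.7² + 2·[5.7·10.7·0.71] = 146.98 + 86.6058 = 233.586.
Under uncorrelated errors the observed covariances equal the true-score covariances, so only the own-variance terms attenuate.
True-score variance = [5.7²·0.90 + 10.7²·0.73] + 86.6058 = 112.819 + 86.6058 = 199.424.
Reliability = 199.424 / 233.586 = 0.854.

0.854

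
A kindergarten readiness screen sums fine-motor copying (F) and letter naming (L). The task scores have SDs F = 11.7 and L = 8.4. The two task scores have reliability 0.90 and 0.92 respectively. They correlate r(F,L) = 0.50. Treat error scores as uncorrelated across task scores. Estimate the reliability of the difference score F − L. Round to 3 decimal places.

0.823

Var(F−L) = 11.7² + 8.4² − 2·11.7·8.4·0.50 = 207.45 − 98.28 = 109.17.
Under uncorrelated errors the observed covariances equal the true-score covariances, so only the own-variance terms attenuate.
True-score variance = [11.7²·0.90 + 8.4²·0.92] − 98.28 = 188.116 − 98.28 = 89.8362.
Reliability = 89.8362 / 109.17 = 0.823.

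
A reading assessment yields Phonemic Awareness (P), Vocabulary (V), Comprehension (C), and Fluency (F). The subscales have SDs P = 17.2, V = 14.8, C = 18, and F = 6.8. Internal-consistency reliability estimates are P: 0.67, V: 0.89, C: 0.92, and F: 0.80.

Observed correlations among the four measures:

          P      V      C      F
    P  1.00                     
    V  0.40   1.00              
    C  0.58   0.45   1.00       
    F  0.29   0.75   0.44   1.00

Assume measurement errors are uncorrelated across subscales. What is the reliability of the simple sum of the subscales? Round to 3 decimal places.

0.922

Var(P+V+C+F) = 17.2² + 14.8² + 18² + 6.8² + 2·[17.2·14.8·0.40 + 17.2·18·0.58 + 17.2·6.8·0.29 + 14.8·18·0.45 + 14.8·6.8·0.75 + 18·6.8·0.44] = 885.12 + 1129.05 = 2014.17.
Because errors are independent across components, Cov(Tᵢ,Tⱼ) = Cov(Xᵢ,Xⱼ); the off-diagonal part of the true-score variance is the same as above.
True-score variance = [17.2²·0.67 + 14.8²·0.89 + 18²·0.92 + 6.8²·0.80] + 1129.05 = 728.23 + 1129.05 = 1857.28.
Reliability = 1857.28 / 2014.17 = 0.922.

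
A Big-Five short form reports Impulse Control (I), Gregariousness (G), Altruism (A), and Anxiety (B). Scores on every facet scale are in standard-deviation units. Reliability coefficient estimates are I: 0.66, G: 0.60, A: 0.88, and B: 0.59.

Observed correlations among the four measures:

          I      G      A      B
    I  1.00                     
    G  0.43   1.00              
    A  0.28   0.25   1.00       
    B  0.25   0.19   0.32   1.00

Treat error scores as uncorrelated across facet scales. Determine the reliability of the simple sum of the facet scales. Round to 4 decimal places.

0.8293

Var(I+G+A+B) = 4 + 2·[0.43 + 0.28 + 0.25 + 0.25 + 0.19 + 0.32] = 4 + 3.44 = 7.44.
With uncorrelated errors the cross-covariances are all true-score covariance, so they carry over unchanged; only the diagonal terms shrink to ρᵢσᵢ².
True-score variance = [0.66 + 0.60 + 0.88 + 0.59] + 3.44 = 2.73 + 3.44 = 6.17.
Reliability = 6.17 / 7.44 = 0.8293.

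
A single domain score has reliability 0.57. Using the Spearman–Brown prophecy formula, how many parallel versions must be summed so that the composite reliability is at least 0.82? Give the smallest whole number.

k ≥ ρ*(1−ρ₁)/(ρ₁(1−ρ*)) = 0.82·0.43 / (0.57·0.18) = 3.437.
Smallest integer k = 4.

4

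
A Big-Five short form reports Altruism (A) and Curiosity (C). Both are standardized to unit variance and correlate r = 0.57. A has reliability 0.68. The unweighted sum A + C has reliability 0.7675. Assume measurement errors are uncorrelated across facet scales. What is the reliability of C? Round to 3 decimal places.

0.590

Var(A+C) = 2 + 2·0.57 = 3.140.
True-score variance = ρ_A + ρ_C + 2·0.57, so 0.7675 = (0.68 + ρ_C + 1.14) / 3.140.
ρ_C = 0.7675·3.140 − 0.68 − 1.14 = 0.590.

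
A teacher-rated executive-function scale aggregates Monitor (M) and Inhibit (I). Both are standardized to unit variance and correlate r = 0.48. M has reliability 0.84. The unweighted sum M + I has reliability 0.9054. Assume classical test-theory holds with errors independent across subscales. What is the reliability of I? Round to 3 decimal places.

Var(M+I) = 2 + 2·0.48 = 2.960.
True-score variance = ρ_M + ρ_I + 2·0.48, so 0.9054 = (0.84 + ρ_I + 0.96) / 2.960.
ρ_I = 0.9054·2.960 − 0.84 − 0.96 = 0.880.

0.880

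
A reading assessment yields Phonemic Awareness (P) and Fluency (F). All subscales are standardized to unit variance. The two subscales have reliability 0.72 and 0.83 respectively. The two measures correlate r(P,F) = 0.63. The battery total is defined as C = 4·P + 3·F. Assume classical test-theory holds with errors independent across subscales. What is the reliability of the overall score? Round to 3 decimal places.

Var(C) = 4² + 3² + 2·[12·0.63] = 25 + 15.12 = 40.12.
Under uncorrelated errors the observed covariances equal the true-score covariances, so only the own-variance terms attenuate.
True-score variance = [4²·0.72 + 3²·0.83] + 15.12 = 18.99 + 15.12 = 34.11.
Reliability = 34.11 / 40.12 = 0.850.

0.850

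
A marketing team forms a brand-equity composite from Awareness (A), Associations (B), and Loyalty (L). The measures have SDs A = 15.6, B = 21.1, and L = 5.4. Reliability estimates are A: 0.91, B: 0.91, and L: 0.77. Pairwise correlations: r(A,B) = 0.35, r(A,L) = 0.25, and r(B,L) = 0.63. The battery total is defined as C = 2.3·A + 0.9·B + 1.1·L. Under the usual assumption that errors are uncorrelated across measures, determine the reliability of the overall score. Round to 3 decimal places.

0.935

Var(C) = 2.3²·15.6² + 0.9²·21.1² + 1.1²·5.4² + 2·[2.07·15.6·21.1·0.35 + 2.53·15.6·5.4·0.25 + 0.99·21.1·5.4·0.63] = 1683.28 + 725.645 = 2408.92.
With uncorrelated errors the cross-covariances are all true-score covariance, so they carry over unchanged; only the diagonal terms shrink to ρᵢσᵢ².
True-score variance = [2.3²·15.6²·0.91 + 0.9²·21.1²·0.91 + 1.1²·5.4²·0.77] + 725.645 = 1526.84 + 725.645 = 2252.49.
Reliability = 2252.49 / 2408.92 = 0.935.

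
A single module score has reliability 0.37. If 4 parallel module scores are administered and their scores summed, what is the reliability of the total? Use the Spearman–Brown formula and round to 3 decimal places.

0.701

ρ_k = kρ / (1 + (k−1)ρ) = 4·0.37 / (1 + 3·0.37) = 1.480 / 2.110 = 0.701.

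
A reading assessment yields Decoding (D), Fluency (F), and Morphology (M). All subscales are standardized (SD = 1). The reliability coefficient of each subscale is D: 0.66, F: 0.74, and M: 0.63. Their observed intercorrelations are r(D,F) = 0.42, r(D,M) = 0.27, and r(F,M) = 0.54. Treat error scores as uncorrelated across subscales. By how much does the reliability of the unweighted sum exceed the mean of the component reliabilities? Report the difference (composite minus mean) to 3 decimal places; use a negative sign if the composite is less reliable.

0.146

Var(sum) = 3 + 2.46 = 5.46; true-score variance = 2.03 + 2.46 = 4.49; composite reliability = 0.8223.
Mean component reliability = 0.6767.
Difference = 0.8223 − 0.6767 = 0.146.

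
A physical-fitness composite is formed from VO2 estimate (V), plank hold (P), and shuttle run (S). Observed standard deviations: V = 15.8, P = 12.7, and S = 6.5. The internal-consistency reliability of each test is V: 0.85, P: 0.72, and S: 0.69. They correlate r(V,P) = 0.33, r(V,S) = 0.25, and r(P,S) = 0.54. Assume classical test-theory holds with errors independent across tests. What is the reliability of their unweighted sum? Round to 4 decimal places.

0.8682

Var(V+P+S) = 15.8² + 12.7² + 6.5² + 2·[15.8·12.7·0.33 + 15.8·6.5·0.25 + 12.7·6.5·0.54] = 453.18 + 272.94 = 726.12.
With uncorrelated errors the cross-covariances are all true-score covariance, so they carry over unchanged; only the diagonal terms shrink to ρᵢσᵢ².
True-score variance = [15.8²·0.85 + 12.7²·0.72 + 6.5²·0.69] + 272.94 = 357.475 + 272.94 = 630.415.
Reliability = 630.415 / 726.12 = 0.8682.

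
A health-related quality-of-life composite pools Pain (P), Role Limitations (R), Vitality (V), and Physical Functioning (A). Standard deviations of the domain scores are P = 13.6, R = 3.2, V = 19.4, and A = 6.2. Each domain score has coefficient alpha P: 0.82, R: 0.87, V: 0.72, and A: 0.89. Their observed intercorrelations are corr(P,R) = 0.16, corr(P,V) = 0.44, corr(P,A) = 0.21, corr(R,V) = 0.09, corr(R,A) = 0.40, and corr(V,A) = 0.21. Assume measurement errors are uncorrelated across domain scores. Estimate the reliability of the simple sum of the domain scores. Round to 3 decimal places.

Var(P+R+V+A) = 13.6² + 3.2² + 19.4² + 6.2² + 2·[13.6·3.2·0.16 + 13.6·19.4·0.44 + 13.6·6.2·0.21 + 3.2·19.4·0.09 + 3.2·6.2·0.40 + 19.4·6.2·0.21] = 610 + 359.084 = 969.084.
Under uncorrelated errors the observed covariances equal the true-score covariances, so only the own-variance terms attenuate.
True-score variance = [13.6²·0.82 + 3.2²·0.87 + 19.4²·0.72 + 6.2²·0.89] + 359.084 = 465.767 + 359.084 = 824.851.
Reliability = 824.851 / 969.084 = 0.851.

0.851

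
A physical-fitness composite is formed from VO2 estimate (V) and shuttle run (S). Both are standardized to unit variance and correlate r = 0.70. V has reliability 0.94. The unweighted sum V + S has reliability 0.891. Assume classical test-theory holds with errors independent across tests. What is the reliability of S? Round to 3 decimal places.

Var(V+S) = 2 + 2·0.70 = 3.400.
True-score variance = ρ_V + ρ_S + 2·0.70, so 0.891 = (0.94 + ρ_S + 1.40) / 3.400.
ρ_S = 0.891·3.400 − 0.94 − 1.40 = 0.689.

0.689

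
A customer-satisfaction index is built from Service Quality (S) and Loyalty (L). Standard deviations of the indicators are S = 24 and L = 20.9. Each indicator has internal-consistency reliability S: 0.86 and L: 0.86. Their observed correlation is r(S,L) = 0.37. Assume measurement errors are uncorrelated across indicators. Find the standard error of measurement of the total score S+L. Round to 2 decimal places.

Var(total) = 1012.81 + 371.184 = 1383.99.
True-score variance = 871.017 + 371.184 = 1242.2, so reliability = 0.8975.
Error variance = 1383.99 − 1242.2 = 141.793; SEM = √141.793 = 11.91.

11.91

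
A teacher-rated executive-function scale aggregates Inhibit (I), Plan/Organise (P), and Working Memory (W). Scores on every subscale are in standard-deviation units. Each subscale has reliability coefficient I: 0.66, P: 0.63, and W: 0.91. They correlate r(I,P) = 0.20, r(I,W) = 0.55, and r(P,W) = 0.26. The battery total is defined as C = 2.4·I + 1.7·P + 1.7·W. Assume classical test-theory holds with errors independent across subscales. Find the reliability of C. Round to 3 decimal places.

Var(C) = 2.4² + 1.7² + 1.7² + 2·[4.08·0.20 + 4.08·0.55 + 2.89·0.26] = 11.54 + 7.6228 = 19.1628.
Because errors are independent across components, Cov(Tᵢ,Tⱼ) = Cov(Xᵢ,Xⱼ); the off-diagonal part of the true-score variance is the same as above.
True-score variance = [2.4²·0.66 + 1.7²·0.63 + 1.7²·0.91] + 7.6228 = 8.2522 + 7.6228 = 15.875.
Reliability = 15.875 / 19.1628 = 0.828.

0.828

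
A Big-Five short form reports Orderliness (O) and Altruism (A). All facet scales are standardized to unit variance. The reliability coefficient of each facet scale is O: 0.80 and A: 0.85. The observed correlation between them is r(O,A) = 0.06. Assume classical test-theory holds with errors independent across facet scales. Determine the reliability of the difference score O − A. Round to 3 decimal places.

Var(O−A) = 1 + 1 − 2·0.06 = 2 − 0.12 = 1.88.
Because errors are independent across components, Cov(Tᵢ,Tⱼ) = Cov(Xᵢ,Xⱼ); the off-diagonal part of the true-score variance is the same as above.
True-score variance = [0.80 + 0.85] − 0.12 = 1.65 − 0.12 = 1.53.
Reliability = 1.53 / 1.88 = 0.814.

0.814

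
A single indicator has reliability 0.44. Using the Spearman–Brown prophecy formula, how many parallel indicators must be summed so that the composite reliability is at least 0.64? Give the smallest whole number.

k ≥ ρ*(1−ρ₁)/(ρ₁(1−ρ*)) = 0.64·0.56 / (0.44·0.36) = 2.263.
Smallest integer k = 3.

3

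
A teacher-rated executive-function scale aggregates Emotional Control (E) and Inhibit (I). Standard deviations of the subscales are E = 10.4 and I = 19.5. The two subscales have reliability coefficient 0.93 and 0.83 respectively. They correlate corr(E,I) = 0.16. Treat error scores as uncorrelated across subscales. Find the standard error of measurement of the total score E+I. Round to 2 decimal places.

8.50

Var(total) = 488.41 + 64.896 = 553.306.
True-score variance = 416.196 + 64.896 = 481.092, so reliability = 0.8695.
Error variance = 553.306 − 481.092 = 72.2137; SEM = √72.2137 = 8.50.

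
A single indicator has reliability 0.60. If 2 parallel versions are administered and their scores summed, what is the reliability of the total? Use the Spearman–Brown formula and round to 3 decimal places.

ρ_k = kρ / (1 + (k−1)ρ) = 2·0.60 / (1 + 1·0.60) = 1.200 / 1.600 = 0.750.

0.750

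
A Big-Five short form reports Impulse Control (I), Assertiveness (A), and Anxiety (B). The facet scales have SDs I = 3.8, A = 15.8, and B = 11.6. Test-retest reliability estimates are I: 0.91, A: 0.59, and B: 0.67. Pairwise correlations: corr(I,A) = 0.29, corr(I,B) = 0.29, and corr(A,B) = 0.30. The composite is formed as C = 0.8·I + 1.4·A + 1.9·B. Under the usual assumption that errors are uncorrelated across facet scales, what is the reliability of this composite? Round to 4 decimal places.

0.7330

Var(C) = 0.8²·3.8² + 1.4²·15.8² + 1.9²·11.6² + 2·[1.12·3.8·15.8·0.29 + 1.52·3.8·11.6·0.29 + 2.66·15.8·11.6·0.30] = 984.298 + 370.378 = 1354.68.
With uncorrelated errors the cross-covariances are all true-score covariance, so they carry over unchanged; only the diagonal terms shrink to ρᵢσᵢ².
True-score variance = [0.8²·3.8²·0.91 + 1.4²·15.8²·0.59 + 1.9²·11.6²·0.67] + 370.378 = 622.554 + 370.378 = 992.932.
Reliability = 992.932 / 1354.68 = 0.7330.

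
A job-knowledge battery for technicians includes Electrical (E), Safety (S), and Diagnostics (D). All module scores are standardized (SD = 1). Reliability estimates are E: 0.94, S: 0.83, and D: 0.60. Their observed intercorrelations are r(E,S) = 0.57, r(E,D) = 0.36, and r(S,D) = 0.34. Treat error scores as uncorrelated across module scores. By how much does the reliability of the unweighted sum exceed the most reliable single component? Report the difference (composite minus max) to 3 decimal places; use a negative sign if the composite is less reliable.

Var(sum) = 3 + 2.54 = 5.54; true-score variance = 2.37 + 2.54 = 4.91; composite reliability = 0.8863.
Max component reliability = 0.9400.
Difference = 0.8863 − 0.9400 = -0.054.

-0.054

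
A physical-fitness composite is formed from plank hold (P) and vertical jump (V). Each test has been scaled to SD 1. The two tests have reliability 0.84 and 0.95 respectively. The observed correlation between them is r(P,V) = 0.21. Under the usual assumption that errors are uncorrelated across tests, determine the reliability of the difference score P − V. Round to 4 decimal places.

0.8671

Var(P−V) = 1 + 1 − 2·0.21 = 2 − 0.42 = 1.58.
Under uncorrelated errors the observed covariances equal the true-score covariances, so only the own-variance terms attenuate.
True-score variance = [0.84 + 0.95] − 0.42 = 1.79 − 0.42 = 1.37.
Reliability = 1.37 / 1.58 = 0.8671.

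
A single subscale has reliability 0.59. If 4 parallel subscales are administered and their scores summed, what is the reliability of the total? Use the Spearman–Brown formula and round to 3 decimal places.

0.852

ρ_k = kρ / (1 + (k−1)ρ) = 4·0.59 / (1 + 3·0.59) = 2.360 / 2.770 = 0.852.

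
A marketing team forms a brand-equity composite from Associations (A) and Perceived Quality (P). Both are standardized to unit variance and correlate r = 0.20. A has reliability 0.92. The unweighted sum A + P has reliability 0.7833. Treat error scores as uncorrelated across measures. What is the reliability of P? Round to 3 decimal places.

Var(A+P) = 2 + 2·0.20 = 2.400.
True-score variance = ρ_A + ρ_P + 2·0.20, so 0.7833 = (0.92 + ρ_P + 0.40) / 2.400.
ρ_P = 0.7833·2.400 − 0.92 − 0.40 = 0.560.

0.560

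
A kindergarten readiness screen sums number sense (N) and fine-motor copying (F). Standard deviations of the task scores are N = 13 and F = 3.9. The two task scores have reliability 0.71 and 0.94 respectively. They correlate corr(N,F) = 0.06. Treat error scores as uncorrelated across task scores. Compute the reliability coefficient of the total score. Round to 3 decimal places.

0.738

Var(N+F) = 13² + 3.9² + 2·[13·3.9·0.06] = 184.21 + 6.084 = 190.294.
Because errors are independent across components, Cov(Tᵢ,Tⱼ) = Cov(Xᵢ,Xⱼ); the off-diagonal part of the true-score variance is the same as above.
True-score variance = [13²·0.71 + 3.9²·0.94] + 6.084 = 134.287 + 6.084 = 140.371.
Reliability = 140.371 / 190.294 = 0.738.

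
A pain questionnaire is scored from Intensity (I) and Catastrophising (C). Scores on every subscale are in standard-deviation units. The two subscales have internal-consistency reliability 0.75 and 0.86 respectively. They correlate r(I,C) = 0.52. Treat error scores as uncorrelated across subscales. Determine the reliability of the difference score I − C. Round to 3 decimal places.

Var(I−C) = 1 + 1 − 2·0.52 = 2 − 1.04 = 0.96.
Under uncorrelated errors the observed covariances equal the true-score covariances, so only the own-variance terms attenuate.
True-score variance = [0.75 + 0.86] − 1.04 = 1.61 − 1.04 = 0.57.
Reliability = 0.57 / 0.96 = 0.594.

0.594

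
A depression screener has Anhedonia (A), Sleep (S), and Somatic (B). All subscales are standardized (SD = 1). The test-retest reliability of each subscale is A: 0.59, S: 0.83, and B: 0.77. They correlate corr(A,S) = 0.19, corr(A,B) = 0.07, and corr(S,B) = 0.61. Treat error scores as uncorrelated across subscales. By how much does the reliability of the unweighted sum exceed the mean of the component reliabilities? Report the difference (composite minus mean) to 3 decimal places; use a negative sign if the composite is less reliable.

0.099

Var(sum) = 3 + 1.74 = 4.74; true-score variance = 2.19 + 1.74 = 3.93; composite reliability = 0.8291.
Mean component reliability = 0.7300.
Difference = 0.8291 − 0.7300 = 0.099.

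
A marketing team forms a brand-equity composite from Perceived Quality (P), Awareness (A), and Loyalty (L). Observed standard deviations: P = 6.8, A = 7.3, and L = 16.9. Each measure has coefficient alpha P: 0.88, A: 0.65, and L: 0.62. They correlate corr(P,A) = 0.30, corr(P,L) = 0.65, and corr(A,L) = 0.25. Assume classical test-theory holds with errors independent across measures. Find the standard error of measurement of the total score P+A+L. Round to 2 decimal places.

11.52

Var(total) = 385.14 + 240.865 = 626.005.
True-score variance = 252.408 + 240.865 = 493.273, so reliability = 0.7880.
Error variance = 626.005 − 493.273 = 132.732; SEM = √132.732 = 11.52.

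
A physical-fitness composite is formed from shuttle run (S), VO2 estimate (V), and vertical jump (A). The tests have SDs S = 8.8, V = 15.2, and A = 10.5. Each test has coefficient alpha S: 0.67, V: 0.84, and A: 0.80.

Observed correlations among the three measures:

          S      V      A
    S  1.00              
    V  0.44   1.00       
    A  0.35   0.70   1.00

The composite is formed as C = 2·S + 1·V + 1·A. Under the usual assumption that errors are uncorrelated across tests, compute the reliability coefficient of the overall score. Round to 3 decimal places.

Var(C) = 2²·8.8² + 15.2² + 10.5² + 2·[2·8.8·15.2·0.44 + 2·8.8·10.5·0.35 + 15.2·10.5·0.70] = 651.05 + 588.218 = 1239.27.
Because errors are independent across components, Cov(Tᵢ,Tⱼ) = Cov(Xᵢ,Xⱼ); the off-diagonal part of the true-score variance is the same as above.
True-score variance = [2²·8.8²·0.67 + 15.2²·0.84 + 10.5²·0.80] + 588.218 = 489.813 + 588.218 = 1078.03.
Reliability = 1078.03 / 1239.27 = 0.870.

0.870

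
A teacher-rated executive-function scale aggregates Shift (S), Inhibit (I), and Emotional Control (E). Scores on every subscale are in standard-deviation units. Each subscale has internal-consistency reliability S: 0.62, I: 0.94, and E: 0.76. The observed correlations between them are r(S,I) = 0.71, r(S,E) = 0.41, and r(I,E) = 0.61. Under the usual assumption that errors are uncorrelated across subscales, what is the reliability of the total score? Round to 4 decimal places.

0.8947

Var(S+I+E) = 3 + 2·[0.71 + 0.41 + 0.61] = 3 + 3.46 = 6.46.
Because errors are independent across components, Cov(Tᵢ,Tⱼ) = Cov(Xᵢ,Xⱼ); the off-diagonal part of the true-score variance is the same as above.
True-score variance = [0.62 + 0.94 + 0.76] + 3.46 = 2.32 + 3.46 = 5.78.
Reliability = 5.78 / 6.46 = 0.8947.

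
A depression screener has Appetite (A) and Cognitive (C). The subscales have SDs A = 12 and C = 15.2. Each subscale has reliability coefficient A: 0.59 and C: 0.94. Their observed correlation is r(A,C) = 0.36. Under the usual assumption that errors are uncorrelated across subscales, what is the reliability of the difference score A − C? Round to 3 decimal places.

0.701

Var(A−C) = 12² + 15.2² − 2·12·15.2·0.36 = 375.04 − 131.328 = 243.712.
Under uncorrelated errors the observed covariances equal the true-score covariances, so only the own-variance terms attenuate.
True-score variance = [12²·0.59 + 15.2²·0.94] − 131.328 = 302.138 − 131.328 = 170.81.
Reliability = 170.81 / 243.712 = 0.701.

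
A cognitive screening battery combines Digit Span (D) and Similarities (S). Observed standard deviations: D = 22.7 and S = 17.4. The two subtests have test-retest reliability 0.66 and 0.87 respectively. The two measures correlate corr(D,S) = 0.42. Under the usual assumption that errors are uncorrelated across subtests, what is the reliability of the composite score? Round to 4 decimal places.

Var(D+S) = 22.7² + 17.4² + 2·[22.7·17.4·0.42] = 818.05 + 331.783 = 1149.83.
With uncorrelated errors the cross-covariances are all true-score covariance, so they carry over unchanged; only the diagonal terms shrink to ρᵢσᵢ².
True-score variance = [22.7²·0.66 + 17.4²·0.87] + 331.783 = 603.493 + 331.783 = 935.276.
Reliability = 935.276 / 1149.83 = 0.8134.

0.8134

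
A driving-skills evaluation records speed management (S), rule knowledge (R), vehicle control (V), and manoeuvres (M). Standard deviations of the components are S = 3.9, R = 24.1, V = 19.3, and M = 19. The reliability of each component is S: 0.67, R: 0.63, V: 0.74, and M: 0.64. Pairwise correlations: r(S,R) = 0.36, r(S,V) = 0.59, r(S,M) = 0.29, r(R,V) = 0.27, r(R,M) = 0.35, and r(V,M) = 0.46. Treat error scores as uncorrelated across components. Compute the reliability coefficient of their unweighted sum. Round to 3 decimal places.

0.817

Var(S+R+V+M) = 3.9² + 24.1² + 19.3² + 19² + 2·[3.9·24.1·0.36 + 3.9·19.3·0.59 + 3.9·19·0.29 + 24.1·19.3·0.27 + 24.1·19·0.35 + 19.3·19·0.46] = 1329.51 + 1108.53 = 2438.04.
Under uncorrelated errors the observed covariances equal the true-score covariances, so only the own-variance terms attenuate.
True-score variance = [3.9²·0.67 + 24.1²·0.63 + 19.3²·0.74 + 19²·0.64] + 1108.53 = 882.784 + 1108.53 = 1991.32.
Reliability = 1991.32 / 2438.04 = 0.817.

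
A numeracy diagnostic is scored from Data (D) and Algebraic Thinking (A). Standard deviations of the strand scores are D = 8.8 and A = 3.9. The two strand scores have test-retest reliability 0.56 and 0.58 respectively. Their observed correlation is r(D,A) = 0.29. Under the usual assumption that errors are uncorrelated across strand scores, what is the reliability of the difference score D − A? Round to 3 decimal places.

0.444

Var(D−A) = 8.8² + 3.9² − 2·8.8·3.9·0.29 = 92.65 − 19.9056 = 72.7444.
Because errors are independent across components, Cov(Tᵢ,Tⱼ) = Cov(Xᵢ,Xⱼ); the off-diagonal part of the true-score variance is the same as above.
True-score variance = [8.8²·0.56 + 3.9²·0.58] − 19.9056 = 52.1882 − 19.9056 = 32.2826.
Reliability = 32.2826 / 72.7444 = 0.444.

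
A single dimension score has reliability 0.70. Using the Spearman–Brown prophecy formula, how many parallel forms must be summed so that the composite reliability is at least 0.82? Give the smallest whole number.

2

k ≥ ρ*(1−ρ₁)/(ρ₁(1−ρ*)) = 0.82·0.30 / (0.70·0.18) = 1.952.
Smallest integer k = 2.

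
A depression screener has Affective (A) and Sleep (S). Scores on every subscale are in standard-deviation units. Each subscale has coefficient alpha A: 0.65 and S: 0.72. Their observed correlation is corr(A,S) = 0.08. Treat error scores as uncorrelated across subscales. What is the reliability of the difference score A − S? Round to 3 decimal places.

0.658

Var(A−S) = 1 + 1 − 2·0.08 = 2 − 0.16 = 1.84.
With uncorrelated errors the cross-covariances are all true-score covariance, so they carry over unchanged; only the diagonal terms shrink to ρᵢσᵢ².
True-score variance = [0.65 + 0.72] − 0.16 = 1.37 − 0.16 = 1.21.
Reliability = 1.21 / 1.84 = 0.658.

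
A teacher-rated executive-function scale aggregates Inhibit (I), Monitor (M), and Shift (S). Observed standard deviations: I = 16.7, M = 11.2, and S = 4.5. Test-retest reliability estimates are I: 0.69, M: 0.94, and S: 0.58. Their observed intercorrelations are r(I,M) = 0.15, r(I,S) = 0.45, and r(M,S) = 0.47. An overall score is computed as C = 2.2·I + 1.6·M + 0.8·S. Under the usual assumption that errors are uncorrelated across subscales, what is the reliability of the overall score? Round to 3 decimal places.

0.785

Var(C) = 2.2²·16.7² + 1.6²·11.2² + 0.8²·4.5² + 2·[3.52·16.7·11.2·0.15 + 1.76·16.7·4.5·0.45 + 1.28·11.2·4.5·0.47] = 1683.91 + 377.193 = 2061.11.
Under uncorrelated errors the observed covariances equal the true-score covariances, so only the own-variance terms attenuate.
True-score variance = [2.2²·16.7²·0.69 + 1.6²·11.2²·0.94 + 0.8²·4.5²·0.58] + 377.193 = 1240.76 + 377.193 = 1617.95.
Reliability = 1617.95 / 2061.11 = 0.785.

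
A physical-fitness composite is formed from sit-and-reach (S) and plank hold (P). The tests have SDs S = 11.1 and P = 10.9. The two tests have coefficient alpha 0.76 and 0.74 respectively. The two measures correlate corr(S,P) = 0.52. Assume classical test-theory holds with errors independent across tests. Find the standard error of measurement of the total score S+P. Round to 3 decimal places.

Var(total) = 242.02 + 125.83 = 367.85.
True-score variance = 181.559 + 125.83 = 307.389, so reliability = 0.8356.
Error variance = 367.85 − 307.389 = 60.461; SEM = √60.461 = 7.776.

7.776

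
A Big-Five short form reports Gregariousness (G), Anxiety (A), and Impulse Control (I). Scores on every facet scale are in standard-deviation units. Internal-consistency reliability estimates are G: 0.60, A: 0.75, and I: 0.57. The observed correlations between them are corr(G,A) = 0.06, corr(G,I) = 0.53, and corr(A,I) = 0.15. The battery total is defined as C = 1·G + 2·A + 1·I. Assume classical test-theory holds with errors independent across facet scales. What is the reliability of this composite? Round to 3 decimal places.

0.768

Var(C) = 1 + 2² + 1 + 2·[2·0.06 + 0.53 + 2·0.15] = 6 + 1.9 = 7.9.
With uncorrelated errors the cross-covariances are all true-score covariance, so they carry over unchanged; only the diagonal terms shrink to ρᵢσᵢ².
True-score variance = [0.60 + 2²·0.75 + 0.57] + 1.9 = 4.17 + 1.9 = 6.07.
Reliability = 6.07 / 7.9 = 0.768.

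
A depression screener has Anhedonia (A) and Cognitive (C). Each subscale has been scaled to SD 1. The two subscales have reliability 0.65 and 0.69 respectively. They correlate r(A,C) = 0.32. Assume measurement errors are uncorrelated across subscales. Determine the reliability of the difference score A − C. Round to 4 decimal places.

Var(A−C) = 1 + 1 − 2·0.32 = 2 − 0.64 = 1.36.
With uncorrelated errors the cross-covariances are all true-score covariance, so they carry over unchanged; only the diagonal terms shrink to ρᵢσᵢ².
True-score variance = [0.65 + 0.69] − 0.64 = 1.34 − 0.64 = 0.7.
Reliability = 0.7 / 1.36 = 0.5147.

0.5147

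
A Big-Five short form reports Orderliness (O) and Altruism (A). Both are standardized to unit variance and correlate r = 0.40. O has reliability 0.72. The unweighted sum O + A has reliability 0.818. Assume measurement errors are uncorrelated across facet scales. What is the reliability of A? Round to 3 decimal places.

Var(O+A) = 2 + 2·0.40 = 2.800.
True-score variance = ρ_O + ρ_A + 2·0.40, so 0.818 = (0.72 + ρ_A + 0.80) / 2.800.
ρ_A = 0.818·2.800 − 0.72 − 0.80 = 0.770.

0.770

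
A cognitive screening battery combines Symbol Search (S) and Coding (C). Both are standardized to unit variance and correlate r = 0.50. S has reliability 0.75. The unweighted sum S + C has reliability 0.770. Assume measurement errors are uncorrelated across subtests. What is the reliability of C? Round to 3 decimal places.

Var(S+C) = 2 + 2·0.50 = 3.000.
True-score variance = ρ_S + ρ_C + 2·0.50, so 0.770 = (0.75 + ρ_C + 1.00) / 3.000.
ρ_C = 0.770·3.000 − 0.75 − 1.00 = 0.560.

0.560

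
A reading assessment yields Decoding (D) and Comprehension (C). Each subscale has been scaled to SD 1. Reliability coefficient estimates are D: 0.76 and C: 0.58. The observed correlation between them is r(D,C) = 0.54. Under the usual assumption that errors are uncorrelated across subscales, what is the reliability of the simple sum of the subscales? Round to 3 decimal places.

Var(D+C) = 2 + 2·[0.54] = 2 + 1.08 = 3.08.
Under uncorrelated errors the observed covariances equal the true-score covariances, so only the own-variance terms attenuate.
True-score variance = [0.76 + 0.58] + 1.08 = 1.34 + 1.08 = 2.42.
Reliability = 2.42 / 3.08 = 0.786.

0.786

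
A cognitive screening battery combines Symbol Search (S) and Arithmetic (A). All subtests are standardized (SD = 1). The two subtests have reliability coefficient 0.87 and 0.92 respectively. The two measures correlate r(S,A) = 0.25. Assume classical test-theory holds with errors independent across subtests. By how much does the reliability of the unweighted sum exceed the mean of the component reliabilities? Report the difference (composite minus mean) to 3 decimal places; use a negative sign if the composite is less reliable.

Var(sum) = 2 + 0.5 = 2.5; true-score variance = 1.79 + 0.5 = 2.29; composite reliability = 0.9160.
Mean component reliability = 0.8950.
Difference = 0.9160 − 0.8950 = 0.021.

0.021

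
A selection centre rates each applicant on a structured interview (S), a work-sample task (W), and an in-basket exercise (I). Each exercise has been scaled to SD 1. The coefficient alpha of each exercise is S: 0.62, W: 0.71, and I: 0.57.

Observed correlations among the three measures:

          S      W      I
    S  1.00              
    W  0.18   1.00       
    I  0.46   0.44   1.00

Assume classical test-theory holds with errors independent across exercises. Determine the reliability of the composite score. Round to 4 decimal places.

0.7868

Var(S+W+I) = 3 + 2·[0.18 + 0.46 + 0.44] = 3 + 2.16 = 5.16.
Under uncorrelated errors the observed covariances equal the true-score covariances, so only the own-variance terms attenuate.
True-score variance = [0.62 + 0.71 + 0.57] + 2.16 = 1.9 + 2.16 = 4.06.
Reliability = 4.06 / 5.16 = 0.7868.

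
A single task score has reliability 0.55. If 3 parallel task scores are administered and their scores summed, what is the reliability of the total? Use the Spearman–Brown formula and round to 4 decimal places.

0.7857

ρ_k = kρ / (1 + (k−1)ρ) = 3·0.55 / (1 + 2·0.55) = 1.650 / 2.100 = 0.7857.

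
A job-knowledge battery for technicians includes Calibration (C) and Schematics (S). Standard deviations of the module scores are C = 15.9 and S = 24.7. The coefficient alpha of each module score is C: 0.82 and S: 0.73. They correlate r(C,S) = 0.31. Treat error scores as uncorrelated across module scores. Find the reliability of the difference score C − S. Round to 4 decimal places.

0.6606

Var(C−S) = 15.9² + 24.7² − 2·15.9·24.7·0.31 = 862.9 − 243.493 = 619.407.
Under uncorrelated errors the observed covariances equal the true-score covariances, so only the own-variance terms attenuate.
True-score variance = [15.9²·0.82 + 24.7²·0.73] − 243.493 = 652.67 − 243.493 = 409.177.
Reliability = 409.177 / 619.407 = 0.6606.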